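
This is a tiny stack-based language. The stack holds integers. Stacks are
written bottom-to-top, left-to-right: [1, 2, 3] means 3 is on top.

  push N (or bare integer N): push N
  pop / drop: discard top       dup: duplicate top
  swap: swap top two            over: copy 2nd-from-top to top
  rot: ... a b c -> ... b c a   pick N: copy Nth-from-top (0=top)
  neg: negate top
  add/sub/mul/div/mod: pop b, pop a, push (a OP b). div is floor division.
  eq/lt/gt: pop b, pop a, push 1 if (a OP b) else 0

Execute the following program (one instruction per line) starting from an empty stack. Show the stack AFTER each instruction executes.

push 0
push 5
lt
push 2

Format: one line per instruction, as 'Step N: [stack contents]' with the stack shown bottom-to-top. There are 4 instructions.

Step 1: [0]
Step 2: [0, 5]
Step 3: [1]
Step 4: [1, 2]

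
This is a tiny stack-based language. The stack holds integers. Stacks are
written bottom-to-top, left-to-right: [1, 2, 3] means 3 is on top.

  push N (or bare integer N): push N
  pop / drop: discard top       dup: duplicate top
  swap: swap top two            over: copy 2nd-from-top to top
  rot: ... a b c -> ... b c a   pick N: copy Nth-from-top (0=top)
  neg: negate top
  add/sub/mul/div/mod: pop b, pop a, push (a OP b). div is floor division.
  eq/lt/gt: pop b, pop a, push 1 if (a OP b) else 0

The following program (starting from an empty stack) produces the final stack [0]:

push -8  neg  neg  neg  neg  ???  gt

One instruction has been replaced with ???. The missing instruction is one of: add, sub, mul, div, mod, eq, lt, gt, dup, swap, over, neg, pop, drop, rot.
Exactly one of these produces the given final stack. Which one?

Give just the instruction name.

Stack before ???: [-8]
Stack after ???:  [-8, -8]
The instruction that transforms [-8] -> [-8, -8] is: dup

Answer: dup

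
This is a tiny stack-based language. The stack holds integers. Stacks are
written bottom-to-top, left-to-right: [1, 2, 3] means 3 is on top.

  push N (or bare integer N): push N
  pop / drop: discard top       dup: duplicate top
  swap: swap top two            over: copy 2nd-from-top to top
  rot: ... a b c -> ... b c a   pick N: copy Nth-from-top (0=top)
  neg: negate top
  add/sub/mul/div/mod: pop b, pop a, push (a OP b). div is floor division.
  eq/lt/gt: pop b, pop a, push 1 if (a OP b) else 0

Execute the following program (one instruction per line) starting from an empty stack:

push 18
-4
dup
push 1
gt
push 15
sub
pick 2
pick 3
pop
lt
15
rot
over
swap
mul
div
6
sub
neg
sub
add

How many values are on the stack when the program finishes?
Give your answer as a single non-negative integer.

Answer: 1

Derivation:
After 'push 18': stack = [18] (depth 1)
After 'push -4': stack = [18, -4] (depth 2)
After 'dup': stack = [18, -4, -4] (depth 3)
After 'push 1': stack = [18, -4, -4, 1] (depth 4)
After 'gt': stack = [18, -4, 0] (depth 3)
After 'push 15': stack = [18, -4, 0, 15] (depth 4)
After 'sub': stack = [18, -4, -15] (depth 3)
After 'pick 2': stack = [18, -4, -15, 18] (depth 4)
After 'pick 3': stack = [18, -4, -15, 18, 18] (depth 5)
After 'pop': stack = [18, -4, -15, 18] (depth 4)
  ...
After 'rot': stack = [18, 1, 15, -4] (depth 4)
After 'over': stack = [18, 1, 15, -4, 15] (depth 5)
After 'swap': stack = [18, 1, 15, 15, -4] (depth 5)
After 'mul': stack = [18, 1, 15, -60] (depth 4)
After 'div': stack = [18, 1, -1] (depth 3)
After 'push 6': stack = [18, 1, -1, 6] (depth 4)
After 'sub': stack = [18, 1, -7] (depth 3)
After 'neg': stack = [18, 1, 7] (depth 3)
After 'sub': stack = [18, -6] (depth 2)
After 'add': stack = [12] (depth 1)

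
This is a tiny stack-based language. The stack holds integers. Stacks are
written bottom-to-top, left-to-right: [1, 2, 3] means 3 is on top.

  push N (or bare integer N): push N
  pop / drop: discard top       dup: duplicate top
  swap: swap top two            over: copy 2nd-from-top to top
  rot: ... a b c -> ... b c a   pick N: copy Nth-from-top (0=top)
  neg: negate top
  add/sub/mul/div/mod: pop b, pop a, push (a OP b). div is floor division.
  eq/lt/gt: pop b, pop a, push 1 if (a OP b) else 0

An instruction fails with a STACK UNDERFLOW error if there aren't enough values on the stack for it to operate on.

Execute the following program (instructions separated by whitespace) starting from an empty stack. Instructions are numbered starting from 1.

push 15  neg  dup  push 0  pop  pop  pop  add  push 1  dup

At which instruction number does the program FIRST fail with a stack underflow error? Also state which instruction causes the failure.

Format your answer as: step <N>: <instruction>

Step 1 ('push 15'): stack = [15], depth = 1
Step 2 ('neg'): stack = [-15], depth = 1
Step 3 ('dup'): stack = [-15, -15], depth = 2
Step 4 ('push 0'): stack = [-15, -15, 0], depth = 3
Step 5 ('pop'): stack = [-15, -15], depth = 2
Step 6 ('pop'): stack = [-15], depth = 1
Step 7 ('pop'): stack = [], depth = 0
Step 8 ('add'): needs 2 value(s) but depth is 0 — STACK UNDERFLOW

Answer: step 8: add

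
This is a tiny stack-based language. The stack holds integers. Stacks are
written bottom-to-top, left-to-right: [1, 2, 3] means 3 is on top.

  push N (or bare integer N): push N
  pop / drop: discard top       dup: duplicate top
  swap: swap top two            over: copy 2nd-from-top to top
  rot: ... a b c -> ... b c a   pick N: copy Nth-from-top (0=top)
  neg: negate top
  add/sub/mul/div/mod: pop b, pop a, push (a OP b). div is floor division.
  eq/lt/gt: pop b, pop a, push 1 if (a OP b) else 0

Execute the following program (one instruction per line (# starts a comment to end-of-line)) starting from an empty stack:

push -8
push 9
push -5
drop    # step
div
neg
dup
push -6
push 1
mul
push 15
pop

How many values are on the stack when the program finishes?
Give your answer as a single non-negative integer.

Answer: 3

Derivation:
After 'push -8': stack = [-8] (depth 1)
After 'push 9': stack = [-8, 9] (depth 2)
After 'push -5': stack = [-8, 9, -5] (depth 3)
After 'drop': stack = [-8, 9] (depth 2)
After 'div': stack = [-1] (depth 1)
After 'neg': stack = [1] (depth 1)
After 'dup': stack = [1, 1] (depth 2)
After 'push -6': stack = [1, 1, -6] (depth 3)
After 'push 1': stack = [1, 1, -6, 1] (depth 4)
After 'mul': stack = [1, 1, -6] (depth 3)
After 'push 15': stack = [1, 1, -6, 15] (depth 4)
After 'pop': stack = [1, 1, -6] (depth 3)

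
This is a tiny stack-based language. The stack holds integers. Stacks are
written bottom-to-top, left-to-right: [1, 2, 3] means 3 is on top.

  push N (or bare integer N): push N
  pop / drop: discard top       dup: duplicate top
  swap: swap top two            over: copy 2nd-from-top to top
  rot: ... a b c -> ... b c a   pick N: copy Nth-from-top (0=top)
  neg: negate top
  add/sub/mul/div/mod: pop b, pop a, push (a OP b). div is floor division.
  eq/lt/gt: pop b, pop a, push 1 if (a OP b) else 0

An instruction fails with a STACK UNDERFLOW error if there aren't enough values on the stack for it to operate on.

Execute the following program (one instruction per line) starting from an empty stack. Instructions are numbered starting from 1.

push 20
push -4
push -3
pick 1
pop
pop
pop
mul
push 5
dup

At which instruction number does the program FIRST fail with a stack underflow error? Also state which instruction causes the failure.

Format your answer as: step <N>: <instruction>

Step 1 ('push 20'): stack = [20], depth = 1
Step 2 ('push -4'): stack = [20, -4], depth = 2
Step 3 ('push -3'): stack = [20, -4, -3], depth = 3
Step 4 ('pick 1'): stack = [20, -4, -3, -4], depth = 4
Step 5 ('pop'): stack = [20, -4, -3], depth = 3
Step 6 ('pop'): stack = [20, -4], depth = 2
Step 7 ('pop'): stack = [20], depth = 1
Step 8 ('mul'): needs 2 value(s) but depth is 1 — STACK UNDERFLOW

Answer: step 8: mul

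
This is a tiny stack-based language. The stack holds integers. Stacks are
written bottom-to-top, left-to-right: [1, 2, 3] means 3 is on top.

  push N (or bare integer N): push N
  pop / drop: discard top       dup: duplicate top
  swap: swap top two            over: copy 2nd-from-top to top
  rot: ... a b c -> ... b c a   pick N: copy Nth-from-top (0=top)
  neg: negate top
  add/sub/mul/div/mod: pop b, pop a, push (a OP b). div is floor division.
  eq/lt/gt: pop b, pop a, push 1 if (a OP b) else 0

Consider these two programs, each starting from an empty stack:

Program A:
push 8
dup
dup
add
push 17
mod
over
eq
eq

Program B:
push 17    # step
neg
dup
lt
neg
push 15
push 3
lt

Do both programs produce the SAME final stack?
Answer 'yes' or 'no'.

Program A trace:
  After 'push 8': [8]
  After 'dup': [8, 8]
  After 'dup': [8, 8, 8]
  After 'add': [8, 16]
  After 'push 17': [8, 16, 17]
  After 'mod': [8, 16]
  After 'over': [8, 16, 8]
  After 'eq': [8, 0]
  After 'eq': [0]
Program A final stack: [0]

Program B trace:
  After 'push 17': [17]
  After 'neg': [-17]
  After 'dup': [-17, -17]
  After 'lt': [0]
  After 'neg': [0]
  After 'push 15': [0, 15]
  After 'push 3': [0, 15, 3]
  After 'lt': [0, 0]
Program B final stack: [0, 0]
Same: no

Answer: no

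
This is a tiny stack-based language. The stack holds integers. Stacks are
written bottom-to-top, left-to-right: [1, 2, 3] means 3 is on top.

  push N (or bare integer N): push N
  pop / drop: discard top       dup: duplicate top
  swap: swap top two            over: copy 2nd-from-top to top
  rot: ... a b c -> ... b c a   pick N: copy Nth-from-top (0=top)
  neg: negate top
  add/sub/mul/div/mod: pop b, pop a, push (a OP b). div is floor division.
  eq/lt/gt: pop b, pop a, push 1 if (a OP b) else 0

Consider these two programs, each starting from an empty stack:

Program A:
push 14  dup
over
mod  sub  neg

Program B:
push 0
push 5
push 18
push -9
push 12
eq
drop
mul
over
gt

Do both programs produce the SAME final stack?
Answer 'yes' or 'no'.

Program A trace:
  After 'push 14': [14]
  After 'dup': [14, 14]
  After 'over': [14, 14, 14]
  After 'mod': [14, 0]
  After 'sub': [14]
  After 'neg': [-14]
Program A final stack: [-14]

Program B trace:
  After 'push 0': [0]
  After 'push 5': [0, 5]
  After 'push 18': [0, 5, 18]
  After 'push -9': [0, 5, 18, -9]
  After 'push 12': [0, 5, 18, -9, 12]
  After 'eq': [0, 5, 18, 0]
  After 'drop': [0, 5, 18]
  After 'mul': [0, 90]
  After 'over': [0, 90, 0]
  After 'gt': [0, 1]
Program B final stack: [0, 1]
Same: no

Answer: no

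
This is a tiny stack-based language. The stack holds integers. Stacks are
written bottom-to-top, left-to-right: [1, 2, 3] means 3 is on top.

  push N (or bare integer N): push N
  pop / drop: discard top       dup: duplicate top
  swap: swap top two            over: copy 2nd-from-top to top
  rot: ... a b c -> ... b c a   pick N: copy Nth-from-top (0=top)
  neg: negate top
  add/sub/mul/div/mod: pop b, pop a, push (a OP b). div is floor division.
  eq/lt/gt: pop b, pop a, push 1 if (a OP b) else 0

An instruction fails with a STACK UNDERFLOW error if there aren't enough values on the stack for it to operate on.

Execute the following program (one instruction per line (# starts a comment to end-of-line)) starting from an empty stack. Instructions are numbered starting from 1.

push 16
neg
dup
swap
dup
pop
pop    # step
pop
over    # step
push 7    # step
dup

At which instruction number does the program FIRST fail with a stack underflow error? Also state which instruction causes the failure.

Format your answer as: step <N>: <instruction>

Step 1 ('push 16'): stack = [16], depth = 1
Step 2 ('neg'): stack = [-16], depth = 1
Step 3 ('dup'): stack = [-16, -16], depth = 2
Step 4 ('swap'): stack = [-16, -16], depth = 2
Step 5 ('dup'): stack = [-16, -16, -16], depth = 3
Step 6 ('pop'): stack = [-16, -16], depth = 2
Step 7 ('pop'): stack = [-16], depth = 1
Step 8 ('pop'): stack = [], depth = 0
Step 9 ('over'): needs 2 value(s) but depth is 0 — STACK UNDERFLOW

Answer: step 9: over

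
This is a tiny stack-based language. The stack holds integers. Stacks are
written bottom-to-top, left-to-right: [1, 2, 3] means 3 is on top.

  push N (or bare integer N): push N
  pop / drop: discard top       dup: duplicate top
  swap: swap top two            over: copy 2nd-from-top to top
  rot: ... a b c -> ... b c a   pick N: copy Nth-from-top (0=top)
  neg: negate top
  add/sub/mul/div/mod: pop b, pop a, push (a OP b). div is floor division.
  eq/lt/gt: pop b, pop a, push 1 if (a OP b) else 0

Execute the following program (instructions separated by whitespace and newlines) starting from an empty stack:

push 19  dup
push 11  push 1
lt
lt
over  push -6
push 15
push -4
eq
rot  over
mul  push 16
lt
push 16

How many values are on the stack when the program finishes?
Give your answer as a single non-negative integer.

After 'push 19': stack = [19] (depth 1)
After 'dup': stack = [19, 19] (depth 2)
After 'push 11': stack = [19, 19, 11] (depth 3)
After 'push 1': stack = [19, 19, 11, 1] (depth 4)
After 'lt': stack = [19, 19, 0] (depth 3)
After 'lt': stack = [19, 0] (depth 2)
After 'over': stack = [19, 0, 19] (depth 3)
After 'push -6': stack = [19, 0, 19, -6] (depth 4)
After 'push 15': stack = [19, 0, 19, -6, 15] (depth 5)
After 'push -4': stack = [19, 0, 19, -6, 15, -4] (depth 6)
After 'eq': stack = [19, 0, 19, -6, 0] (depth 5)
After 'rot': stack = [19, 0, -6, 0, 19] (depth 5)
After 'over': stack = [19, 0, -6, 0, 19, 0] (depth 6)
After 'mul': stack = [19, 0, -6, 0, 0] (depth 5)
After 'push 16': stack = [19, 0, -6, 0, 0, 16] (depth 6)
After 'lt': stack = [19, 0, -6, 0, 1] (depth 5)
After 'push 16': stack = [19, 0, -6, 0, 1, 16] (depth 6)

Answer: 6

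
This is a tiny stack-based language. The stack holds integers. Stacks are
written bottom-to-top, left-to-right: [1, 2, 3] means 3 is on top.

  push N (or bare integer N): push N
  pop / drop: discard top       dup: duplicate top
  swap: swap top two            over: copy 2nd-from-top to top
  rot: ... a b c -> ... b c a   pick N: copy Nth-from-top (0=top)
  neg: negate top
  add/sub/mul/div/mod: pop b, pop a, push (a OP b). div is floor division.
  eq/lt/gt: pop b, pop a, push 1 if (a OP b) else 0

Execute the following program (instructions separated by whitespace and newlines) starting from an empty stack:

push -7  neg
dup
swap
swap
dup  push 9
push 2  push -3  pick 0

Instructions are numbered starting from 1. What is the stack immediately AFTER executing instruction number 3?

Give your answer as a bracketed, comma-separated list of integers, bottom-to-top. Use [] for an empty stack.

Step 1 ('push -7'): [-7]
Step 2 ('neg'): [7]
Step 3 ('dup'): [7, 7]

Answer: [7, 7]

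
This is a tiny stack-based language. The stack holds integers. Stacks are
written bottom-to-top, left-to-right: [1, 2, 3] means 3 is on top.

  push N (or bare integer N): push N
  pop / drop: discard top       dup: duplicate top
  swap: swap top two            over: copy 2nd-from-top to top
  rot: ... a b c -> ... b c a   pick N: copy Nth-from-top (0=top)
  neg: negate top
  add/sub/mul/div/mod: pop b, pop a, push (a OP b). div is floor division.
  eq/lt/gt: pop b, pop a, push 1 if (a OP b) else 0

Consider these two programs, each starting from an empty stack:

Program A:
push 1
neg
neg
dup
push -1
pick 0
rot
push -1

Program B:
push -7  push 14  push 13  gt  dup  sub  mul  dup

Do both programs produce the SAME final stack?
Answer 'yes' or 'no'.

Answer: no

Derivation:
Program A trace:
  After 'push 1': [1]
  After 'neg': [-1]
  After 'neg': [1]
  After 'dup': [1, 1]
  After 'push -1': [1, 1, -1]
  After 'pick 0': [1, 1, -1, -1]
  After 'rot': [1, -1, -1, 1]
  After 'push -1': [1, -1, -1, 1, -1]
Program A final stack: [1, -1, -1, 1, -1]

Program B trace:
  After 'push -7': [-7]
  After 'push 14': [-7, 14]
  After 'push 13': [-7, 14, 13]
  After 'gt': [-7, 1]
  After 'dup': [-7, 1, 1]
  After 'sub': [-7, 0]
  After 'mul': [0]
  After 'dup': [0, 0]
Program B final stack: [0, 0]
Same: no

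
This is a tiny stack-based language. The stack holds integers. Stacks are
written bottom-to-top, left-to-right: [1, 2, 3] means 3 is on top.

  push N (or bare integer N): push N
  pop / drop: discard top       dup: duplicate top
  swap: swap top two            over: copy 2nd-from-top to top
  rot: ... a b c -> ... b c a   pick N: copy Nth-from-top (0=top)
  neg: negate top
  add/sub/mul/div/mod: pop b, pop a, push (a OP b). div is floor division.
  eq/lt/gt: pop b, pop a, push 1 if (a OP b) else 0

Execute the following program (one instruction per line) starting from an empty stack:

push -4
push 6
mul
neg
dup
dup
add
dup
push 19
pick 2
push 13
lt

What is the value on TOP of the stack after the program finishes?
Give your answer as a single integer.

Answer: 0

Derivation:
After 'push -4': [-4]
After 'push 6': [-4, 6]
After 'mul': [-24]
After 'neg': [24]
After 'dup': [24, 24]
After 'dup': [24, 24, 24]
After 'add': [24, 48]
After 'dup': [24, 48, 48]
After 'push 19': [24, 48, 48, 19]
After 'pick 2': [24, 48, 48, 19, 48]
After 'push 13': [24, 48, 48, 19, 48, 13]
After 'lt': [24, 48, 48, 19, 0]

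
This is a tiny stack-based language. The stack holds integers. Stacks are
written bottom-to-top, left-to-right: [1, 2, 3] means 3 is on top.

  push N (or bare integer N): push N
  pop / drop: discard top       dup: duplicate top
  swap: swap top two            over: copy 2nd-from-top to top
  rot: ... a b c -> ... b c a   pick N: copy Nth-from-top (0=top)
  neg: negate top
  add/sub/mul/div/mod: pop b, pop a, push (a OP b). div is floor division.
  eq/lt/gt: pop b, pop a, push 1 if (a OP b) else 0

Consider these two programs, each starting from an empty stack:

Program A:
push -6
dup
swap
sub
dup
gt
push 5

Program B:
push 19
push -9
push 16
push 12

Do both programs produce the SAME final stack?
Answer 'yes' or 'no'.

Answer: no

Derivation:
Program A trace:
  After 'push -6': [-6]
  After 'dup': [-6, -6]
  After 'swap': [-6, -6]
  After 'sub': [0]
  After 'dup': [0, 0]
  After 'gt': [0]
  After 'push 5': [0, 5]
Program A final stack: [0, 5]

Program B trace:
  After 'push 19': [19]
  After 'push -9': [19, -9]
  After 'push 16': [19, -9, 16]
  After 'push 12': [19, -9, 16, 12]
Program B final stack: [19, -9, 16, 12]
Same: no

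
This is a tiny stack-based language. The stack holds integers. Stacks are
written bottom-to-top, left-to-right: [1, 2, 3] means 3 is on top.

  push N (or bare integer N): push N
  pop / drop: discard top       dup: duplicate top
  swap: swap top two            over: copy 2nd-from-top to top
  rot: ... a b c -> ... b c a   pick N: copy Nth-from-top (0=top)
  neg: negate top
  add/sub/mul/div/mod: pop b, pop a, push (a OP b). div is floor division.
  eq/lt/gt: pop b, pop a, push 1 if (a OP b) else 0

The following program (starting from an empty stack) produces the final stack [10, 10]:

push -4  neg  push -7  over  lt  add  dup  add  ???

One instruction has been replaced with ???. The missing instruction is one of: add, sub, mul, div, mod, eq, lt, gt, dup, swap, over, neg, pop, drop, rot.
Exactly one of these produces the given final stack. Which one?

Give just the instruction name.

Answer: dup

Derivation:
Stack before ???: [10]
Stack after ???:  [10, 10]
The instruction that transforms [10] -> [10, 10] is: dup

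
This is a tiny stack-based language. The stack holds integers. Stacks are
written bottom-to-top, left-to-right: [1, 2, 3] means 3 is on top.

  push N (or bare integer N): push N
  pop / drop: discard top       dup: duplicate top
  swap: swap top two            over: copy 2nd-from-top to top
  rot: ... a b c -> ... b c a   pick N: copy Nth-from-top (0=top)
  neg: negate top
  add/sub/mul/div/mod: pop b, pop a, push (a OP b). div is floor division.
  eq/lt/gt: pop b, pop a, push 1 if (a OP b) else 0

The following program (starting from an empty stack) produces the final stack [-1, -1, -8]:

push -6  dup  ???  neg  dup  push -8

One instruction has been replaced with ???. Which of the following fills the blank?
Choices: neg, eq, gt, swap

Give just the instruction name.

Answer: eq

Derivation:
Stack before ???: [-6, -6]
Stack after ???:  [1]
Checking each choice:
  neg: produces [-6, -6, -6, -8]
  eq: MATCH
  gt: produces [0, 0, -8]
  swap: produces [-6, 6, 6, -8]


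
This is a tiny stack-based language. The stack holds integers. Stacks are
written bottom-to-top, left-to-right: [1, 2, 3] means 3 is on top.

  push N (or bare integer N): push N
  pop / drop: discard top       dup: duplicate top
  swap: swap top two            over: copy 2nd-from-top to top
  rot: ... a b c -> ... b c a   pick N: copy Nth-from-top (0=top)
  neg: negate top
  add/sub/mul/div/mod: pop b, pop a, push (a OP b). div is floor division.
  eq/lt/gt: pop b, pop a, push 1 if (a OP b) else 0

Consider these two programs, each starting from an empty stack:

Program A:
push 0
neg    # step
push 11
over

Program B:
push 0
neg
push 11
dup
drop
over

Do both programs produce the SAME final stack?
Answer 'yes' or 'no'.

Answer: yes

Derivation:
Program A trace:
  After 'push 0': [0]
  After 'neg': [0]
  After 'push 11': [0, 11]
  After 'over': [0, 11, 0]
Program A final stack: [0, 11, 0]

Program B trace:
  After 'push 0': [0]
  After 'neg': [0]
  After 'push 11': [0, 11]
  After 'dup': [0, 11, 11]
  After 'drop': [0, 11]
  After 'over': [0, 11, 0]
Program B final stack: [0, 11, 0]
Same: yes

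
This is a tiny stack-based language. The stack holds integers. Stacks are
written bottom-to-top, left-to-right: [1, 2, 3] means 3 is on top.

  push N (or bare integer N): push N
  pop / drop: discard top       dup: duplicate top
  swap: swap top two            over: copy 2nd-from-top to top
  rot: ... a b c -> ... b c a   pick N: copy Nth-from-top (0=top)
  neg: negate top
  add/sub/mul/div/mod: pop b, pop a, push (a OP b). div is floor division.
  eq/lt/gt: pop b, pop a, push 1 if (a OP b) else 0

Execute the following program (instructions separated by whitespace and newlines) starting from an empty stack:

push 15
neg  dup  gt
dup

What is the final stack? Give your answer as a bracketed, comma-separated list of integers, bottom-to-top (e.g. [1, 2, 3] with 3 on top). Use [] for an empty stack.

Answer: [0, 0]

Derivation:
After 'push 15': [15]
After 'neg': [-15]
After 'dup': [-15, -15]
After 'gt': [0]
After 'dup': [0, 0]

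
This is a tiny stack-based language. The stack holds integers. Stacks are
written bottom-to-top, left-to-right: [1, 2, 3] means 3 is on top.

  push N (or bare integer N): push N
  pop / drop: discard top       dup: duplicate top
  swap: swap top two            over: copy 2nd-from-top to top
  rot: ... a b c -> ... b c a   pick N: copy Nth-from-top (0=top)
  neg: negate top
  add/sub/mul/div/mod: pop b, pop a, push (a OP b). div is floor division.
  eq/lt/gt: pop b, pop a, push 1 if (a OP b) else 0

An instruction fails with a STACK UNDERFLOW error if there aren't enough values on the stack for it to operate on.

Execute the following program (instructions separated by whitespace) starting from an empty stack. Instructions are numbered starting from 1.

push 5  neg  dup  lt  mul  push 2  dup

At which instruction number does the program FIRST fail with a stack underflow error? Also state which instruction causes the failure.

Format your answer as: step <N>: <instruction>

Step 1 ('push 5'): stack = [5], depth = 1
Step 2 ('neg'): stack = [-5], depth = 1
Step 3 ('dup'): stack = [-5, -5], depth = 2
Step 4 ('lt'): stack = [0], depth = 1
Step 5 ('mul'): needs 2 value(s) but depth is 1 — STACK UNDERFLOW

Answer: step 5: mul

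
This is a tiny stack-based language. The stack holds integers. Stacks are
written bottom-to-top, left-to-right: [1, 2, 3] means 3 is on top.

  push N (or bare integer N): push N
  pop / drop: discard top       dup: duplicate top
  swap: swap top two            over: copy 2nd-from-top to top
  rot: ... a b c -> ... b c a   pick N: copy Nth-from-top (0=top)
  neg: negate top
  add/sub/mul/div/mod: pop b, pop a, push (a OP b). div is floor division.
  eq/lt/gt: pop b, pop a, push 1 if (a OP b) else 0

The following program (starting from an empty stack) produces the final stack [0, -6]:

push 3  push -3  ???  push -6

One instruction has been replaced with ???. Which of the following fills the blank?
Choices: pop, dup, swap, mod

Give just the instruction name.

Stack before ???: [3, -3]
Stack after ???:  [0]
Checking each choice:
  pop: produces [3, -6]
  dup: produces [3, -3, -3, -6]
  swap: produces [-3, 3, -6]
  mod: MATCH


Answer: mod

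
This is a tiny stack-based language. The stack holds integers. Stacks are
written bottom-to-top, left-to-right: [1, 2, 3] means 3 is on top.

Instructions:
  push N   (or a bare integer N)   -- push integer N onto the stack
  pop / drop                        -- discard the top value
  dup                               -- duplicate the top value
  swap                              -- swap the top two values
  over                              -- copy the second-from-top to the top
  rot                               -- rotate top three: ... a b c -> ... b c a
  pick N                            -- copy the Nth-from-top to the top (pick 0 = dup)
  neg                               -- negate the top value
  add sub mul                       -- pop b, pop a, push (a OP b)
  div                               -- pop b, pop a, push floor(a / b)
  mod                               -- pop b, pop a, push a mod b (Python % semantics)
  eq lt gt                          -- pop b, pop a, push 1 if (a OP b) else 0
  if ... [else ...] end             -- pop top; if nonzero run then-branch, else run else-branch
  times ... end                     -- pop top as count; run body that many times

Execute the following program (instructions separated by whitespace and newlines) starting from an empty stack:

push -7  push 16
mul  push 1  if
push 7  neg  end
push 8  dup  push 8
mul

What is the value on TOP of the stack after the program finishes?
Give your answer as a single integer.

Answer: 64

Derivation:
After 'push -7': [-7]
After 'push 16': [-7, 16]
After 'mul': [-112]
After 'push 1': [-112, 1]
After 'if': [-112]
After 'push 7': [-112, 7]
After 'neg': [-112, -7]
After 'push 8': [-112, -7, 8]
After 'dup': [-112, -7, 8, 8]
After 'push 8': [-112, -7, 8, 8, 8]
After 'mul': [-112, -7, 8, 64]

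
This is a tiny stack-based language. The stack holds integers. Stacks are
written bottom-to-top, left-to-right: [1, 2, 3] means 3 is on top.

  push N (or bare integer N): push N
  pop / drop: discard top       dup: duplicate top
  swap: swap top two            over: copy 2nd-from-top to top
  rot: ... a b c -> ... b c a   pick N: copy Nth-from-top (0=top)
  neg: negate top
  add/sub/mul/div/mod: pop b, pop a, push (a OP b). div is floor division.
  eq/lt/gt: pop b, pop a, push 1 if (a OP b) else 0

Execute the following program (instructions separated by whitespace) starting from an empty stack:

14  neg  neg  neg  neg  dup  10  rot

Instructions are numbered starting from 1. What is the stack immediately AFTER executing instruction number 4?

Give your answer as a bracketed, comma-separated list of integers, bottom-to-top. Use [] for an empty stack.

Answer: [-14]

Derivation:
Step 1 ('14'): [14]
Step 2 ('neg'): [-14]
Step 3 ('neg'): [14]
Step 4 ('neg'): [-14]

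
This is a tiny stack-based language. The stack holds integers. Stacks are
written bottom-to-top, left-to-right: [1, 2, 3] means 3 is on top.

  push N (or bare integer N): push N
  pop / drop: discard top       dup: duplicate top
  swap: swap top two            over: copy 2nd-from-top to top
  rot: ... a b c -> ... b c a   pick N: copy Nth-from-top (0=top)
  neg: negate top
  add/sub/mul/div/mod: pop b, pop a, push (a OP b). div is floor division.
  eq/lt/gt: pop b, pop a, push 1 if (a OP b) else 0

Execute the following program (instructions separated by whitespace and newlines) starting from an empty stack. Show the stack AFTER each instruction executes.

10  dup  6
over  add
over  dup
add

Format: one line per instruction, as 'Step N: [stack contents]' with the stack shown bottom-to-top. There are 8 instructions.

Step 1: [10]
Step 2: [10, 10]
Step 3: [10, 10, 6]
Step 4: [10, 10, 6, 10]
Step 5: [10, 10, 16]
Step 6: [10, 10, 16, 10]
Step 7: [10, 10, 16, 10, 10]
Step 8: [10, 10, 16, 20]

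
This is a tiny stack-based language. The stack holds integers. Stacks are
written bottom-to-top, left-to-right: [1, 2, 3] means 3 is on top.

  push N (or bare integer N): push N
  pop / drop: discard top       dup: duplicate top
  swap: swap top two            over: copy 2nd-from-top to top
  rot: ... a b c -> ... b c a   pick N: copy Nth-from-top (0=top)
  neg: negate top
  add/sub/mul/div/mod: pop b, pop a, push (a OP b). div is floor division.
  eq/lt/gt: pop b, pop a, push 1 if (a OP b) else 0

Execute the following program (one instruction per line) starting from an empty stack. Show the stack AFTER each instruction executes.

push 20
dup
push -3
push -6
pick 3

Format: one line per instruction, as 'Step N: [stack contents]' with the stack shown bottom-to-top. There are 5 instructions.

Step 1: [20]
Step 2: [20, 20]
Step 3: [20, 20, -3]
Step 4: [20, 20, -3, -6]
Step 5: [20, 20, -3, -6, 20]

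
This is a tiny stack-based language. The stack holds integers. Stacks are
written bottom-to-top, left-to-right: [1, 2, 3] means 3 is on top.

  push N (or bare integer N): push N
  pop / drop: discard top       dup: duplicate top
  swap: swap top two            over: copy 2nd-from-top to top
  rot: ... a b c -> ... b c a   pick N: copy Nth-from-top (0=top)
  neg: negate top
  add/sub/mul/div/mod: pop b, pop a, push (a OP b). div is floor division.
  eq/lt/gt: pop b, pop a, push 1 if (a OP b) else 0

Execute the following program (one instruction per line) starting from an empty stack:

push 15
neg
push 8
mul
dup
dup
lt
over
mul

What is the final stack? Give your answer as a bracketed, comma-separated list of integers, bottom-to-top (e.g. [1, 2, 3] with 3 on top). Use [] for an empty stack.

After 'push 15': [15]
After 'neg': [-15]
After 'push 8': [-15, 8]
After 'mul': [-120]
After 'dup': [-120, -120]
After 'dup': [-120, -120, -120]
After 'lt': [-120, 0]
After 'over': [-120, 0, -120]
After 'mul': [-120, 0]

Answer: [-120, 0]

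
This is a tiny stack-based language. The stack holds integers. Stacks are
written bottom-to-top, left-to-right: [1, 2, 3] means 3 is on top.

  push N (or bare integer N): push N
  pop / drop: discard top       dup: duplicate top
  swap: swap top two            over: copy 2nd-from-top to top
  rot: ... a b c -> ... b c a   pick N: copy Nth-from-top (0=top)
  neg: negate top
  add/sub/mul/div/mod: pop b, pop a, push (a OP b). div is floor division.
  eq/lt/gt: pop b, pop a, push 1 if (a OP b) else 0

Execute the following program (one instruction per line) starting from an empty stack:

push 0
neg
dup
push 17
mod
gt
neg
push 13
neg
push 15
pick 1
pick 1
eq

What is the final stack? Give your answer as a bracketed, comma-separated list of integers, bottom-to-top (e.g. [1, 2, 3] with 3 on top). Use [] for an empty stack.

Answer: [0, -13, 15, 0]

Derivation:
After 'push 0': [0]
After 'neg': [0]
After 'dup': [0, 0]
After 'push 17': [0, 0, 17]
After 'mod': [0, 0]
After 'gt': [0]
After 'neg': [0]
After 'push 13': [0, 13]
After 'neg': [0, -13]
After 'push 15': [0, -13, 15]
After 'pick 1': [0, -13, 15, -13]
After 'pick 1': [0, -13, 15, -13, 15]
After 'eq': [0, -13, 15, 0]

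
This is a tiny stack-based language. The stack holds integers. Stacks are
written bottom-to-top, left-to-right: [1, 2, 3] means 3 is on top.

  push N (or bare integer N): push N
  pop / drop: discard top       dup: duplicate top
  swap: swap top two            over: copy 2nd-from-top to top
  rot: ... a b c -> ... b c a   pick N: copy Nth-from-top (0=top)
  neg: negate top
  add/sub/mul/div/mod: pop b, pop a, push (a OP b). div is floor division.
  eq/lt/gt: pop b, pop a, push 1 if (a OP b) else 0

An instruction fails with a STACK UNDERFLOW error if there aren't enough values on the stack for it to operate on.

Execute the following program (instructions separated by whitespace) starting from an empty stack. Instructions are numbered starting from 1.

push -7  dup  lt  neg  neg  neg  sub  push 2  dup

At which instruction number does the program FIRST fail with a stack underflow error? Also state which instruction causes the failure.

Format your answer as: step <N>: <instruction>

Step 1 ('push -7'): stack = [-7], depth = 1
Step 2 ('dup'): stack = [-7, -7], depth = 2
Step 3 ('lt'): stack = [0], depth = 1
Step 4 ('neg'): stack = [0], depth = 1
Step 5 ('neg'): stack = [0], depth = 1
Step 6 ('neg'): stack = [0], depth = 1
Step 7 ('sub'): needs 2 value(s) but depth is 1 — STACK UNDERFLOW

Answer: step 7: sub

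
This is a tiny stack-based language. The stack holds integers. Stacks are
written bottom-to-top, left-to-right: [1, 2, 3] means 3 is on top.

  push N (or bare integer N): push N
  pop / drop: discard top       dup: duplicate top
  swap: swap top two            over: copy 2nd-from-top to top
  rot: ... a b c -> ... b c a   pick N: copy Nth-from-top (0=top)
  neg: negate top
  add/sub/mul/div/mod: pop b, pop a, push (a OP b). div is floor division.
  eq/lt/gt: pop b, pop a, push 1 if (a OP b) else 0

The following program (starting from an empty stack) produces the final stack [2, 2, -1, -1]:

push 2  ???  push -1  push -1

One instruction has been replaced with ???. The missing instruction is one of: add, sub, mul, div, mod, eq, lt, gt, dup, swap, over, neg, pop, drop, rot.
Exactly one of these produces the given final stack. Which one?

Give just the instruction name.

Stack before ???: [2]
Stack after ???:  [2, 2]
The instruction that transforms [2] -> [2, 2] is: dup

Answer: dup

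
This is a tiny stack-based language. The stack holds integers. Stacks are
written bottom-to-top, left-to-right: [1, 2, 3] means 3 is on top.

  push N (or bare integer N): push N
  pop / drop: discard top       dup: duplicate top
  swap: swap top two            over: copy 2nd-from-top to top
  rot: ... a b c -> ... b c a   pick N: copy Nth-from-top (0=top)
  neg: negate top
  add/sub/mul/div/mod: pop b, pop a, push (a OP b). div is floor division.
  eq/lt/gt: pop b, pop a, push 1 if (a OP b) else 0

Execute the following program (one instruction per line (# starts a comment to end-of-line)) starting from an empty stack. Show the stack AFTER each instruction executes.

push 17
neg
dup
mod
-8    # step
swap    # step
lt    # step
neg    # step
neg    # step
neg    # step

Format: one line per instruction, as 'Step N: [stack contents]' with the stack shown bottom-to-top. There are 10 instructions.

Step 1: [17]
Step 2: [-17]
Step 3: [-17, -17]
Step 4: [0]
Step 5: [0, -8]
Step 6: [-8, 0]
Step 7: [1]
Step 8: [-1]
Step 9: [1]
Step 10: [-1]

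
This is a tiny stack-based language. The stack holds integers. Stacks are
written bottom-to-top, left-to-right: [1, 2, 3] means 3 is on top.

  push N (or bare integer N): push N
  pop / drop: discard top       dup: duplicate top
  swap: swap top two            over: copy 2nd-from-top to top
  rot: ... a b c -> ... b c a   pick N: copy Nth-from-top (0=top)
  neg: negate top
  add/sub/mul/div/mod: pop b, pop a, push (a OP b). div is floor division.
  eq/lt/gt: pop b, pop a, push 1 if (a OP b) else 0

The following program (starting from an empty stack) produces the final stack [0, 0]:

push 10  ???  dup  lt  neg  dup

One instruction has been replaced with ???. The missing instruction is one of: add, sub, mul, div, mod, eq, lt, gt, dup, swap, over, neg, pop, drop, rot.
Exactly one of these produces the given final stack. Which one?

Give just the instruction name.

Stack before ???: [10]
Stack after ???:  [-10]
The instruction that transforms [10] -> [-10] is: neg

Answer: neg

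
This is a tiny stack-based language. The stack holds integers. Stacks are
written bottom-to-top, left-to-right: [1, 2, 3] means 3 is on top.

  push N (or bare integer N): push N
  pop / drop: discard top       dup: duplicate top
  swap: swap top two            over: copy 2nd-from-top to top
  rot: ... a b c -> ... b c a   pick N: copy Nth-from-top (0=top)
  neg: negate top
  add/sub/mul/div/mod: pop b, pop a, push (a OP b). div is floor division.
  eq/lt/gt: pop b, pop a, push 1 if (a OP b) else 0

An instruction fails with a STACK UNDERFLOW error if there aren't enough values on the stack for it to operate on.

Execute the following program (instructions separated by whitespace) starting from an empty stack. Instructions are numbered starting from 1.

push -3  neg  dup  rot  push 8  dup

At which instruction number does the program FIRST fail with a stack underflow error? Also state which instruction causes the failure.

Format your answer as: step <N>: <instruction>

Answer: step 4: rot

Derivation:
Step 1 ('push -3'): stack = [-3], depth = 1
Step 2 ('neg'): stack = [3], depth = 1
Step 3 ('dup'): stack = [3, 3], depth = 2
Step 4 ('rot'): needs 3 value(s) but depth is 2 — STACK UNDERFLOW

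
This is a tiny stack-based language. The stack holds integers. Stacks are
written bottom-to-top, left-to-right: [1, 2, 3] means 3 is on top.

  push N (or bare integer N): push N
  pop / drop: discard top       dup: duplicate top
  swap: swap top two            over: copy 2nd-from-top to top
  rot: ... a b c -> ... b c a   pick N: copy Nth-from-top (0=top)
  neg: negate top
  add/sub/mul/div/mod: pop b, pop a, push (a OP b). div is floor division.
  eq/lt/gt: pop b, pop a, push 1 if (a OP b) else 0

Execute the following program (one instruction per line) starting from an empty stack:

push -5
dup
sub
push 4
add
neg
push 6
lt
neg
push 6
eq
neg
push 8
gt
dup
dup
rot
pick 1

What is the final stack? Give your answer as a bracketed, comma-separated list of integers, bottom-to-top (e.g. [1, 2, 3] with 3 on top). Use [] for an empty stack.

Answer: [0, 0, 0, 0]

Derivation:
After 'push -5': [-5]
After 'dup': [-5, -5]
After 'sub': [0]
After 'push 4': [0, 4]
After 'add': [4]
After 'neg': [-4]
After 'push 6': [-4, 6]
After 'lt': [1]
After 'neg': [-1]
After 'push 6': [-1, 6]
After 'eq': [0]
After 'neg': [0]
After 'push 8': [0, 8]
After 'gt': [0]
After 'dup': [0, 0]
After 'dup': [0, 0, 0]
After 'rot': [0, 0, 0]
After 'pick 1': [0, 0, 0, 0]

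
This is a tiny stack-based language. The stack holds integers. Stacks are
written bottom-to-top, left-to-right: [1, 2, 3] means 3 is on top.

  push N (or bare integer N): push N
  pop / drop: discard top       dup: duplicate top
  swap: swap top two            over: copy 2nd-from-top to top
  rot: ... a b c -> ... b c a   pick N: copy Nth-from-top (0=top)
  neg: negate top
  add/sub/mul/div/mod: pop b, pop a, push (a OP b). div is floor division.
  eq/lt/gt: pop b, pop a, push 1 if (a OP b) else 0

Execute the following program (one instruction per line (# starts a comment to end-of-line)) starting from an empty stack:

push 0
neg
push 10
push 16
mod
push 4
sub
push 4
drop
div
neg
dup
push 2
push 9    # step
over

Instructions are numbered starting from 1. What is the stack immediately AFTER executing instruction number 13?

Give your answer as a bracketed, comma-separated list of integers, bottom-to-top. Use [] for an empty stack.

Step 1 ('push 0'): [0]
Step 2 ('neg'): [0]
Step 3 ('push 10'): [0, 10]
Step 4 ('push 16'): [0, 10, 16]
Step 5 ('mod'): [0, 10]
Step 6 ('push 4'): [0, 10, 4]
Step 7 ('sub'): [0, 6]
Step 8 ('push 4'): [0, 6, 4]
Step 9 ('drop'): [0, 6]
Step 10 ('div'): [0]
Step 11 ('neg'): [0]
Step 12 ('dup'): [0, 0]
Step 13 ('push 2'): [0, 0, 2]

Answer: [0, 0, 2]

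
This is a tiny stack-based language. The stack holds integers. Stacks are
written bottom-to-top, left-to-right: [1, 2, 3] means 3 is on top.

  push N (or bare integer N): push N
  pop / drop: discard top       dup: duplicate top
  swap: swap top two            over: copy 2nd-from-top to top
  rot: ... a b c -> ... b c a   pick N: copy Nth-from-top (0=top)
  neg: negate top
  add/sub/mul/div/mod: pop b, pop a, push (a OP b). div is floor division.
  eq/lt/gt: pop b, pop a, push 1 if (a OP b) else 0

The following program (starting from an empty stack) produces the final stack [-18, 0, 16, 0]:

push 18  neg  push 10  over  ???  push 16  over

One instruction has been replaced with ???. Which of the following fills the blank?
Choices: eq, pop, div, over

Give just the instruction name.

Answer: eq

Derivation:
Stack before ???: [-18, 10, -18]
Stack after ???:  [-18, 0]
Checking each choice:
  eq: MATCH
  pop: produces [-18, 10, 16, 10]
  div: produces [-18, -1, 16, -1]
  over: produces [-18, 10, -18, 10, 16, 10]
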